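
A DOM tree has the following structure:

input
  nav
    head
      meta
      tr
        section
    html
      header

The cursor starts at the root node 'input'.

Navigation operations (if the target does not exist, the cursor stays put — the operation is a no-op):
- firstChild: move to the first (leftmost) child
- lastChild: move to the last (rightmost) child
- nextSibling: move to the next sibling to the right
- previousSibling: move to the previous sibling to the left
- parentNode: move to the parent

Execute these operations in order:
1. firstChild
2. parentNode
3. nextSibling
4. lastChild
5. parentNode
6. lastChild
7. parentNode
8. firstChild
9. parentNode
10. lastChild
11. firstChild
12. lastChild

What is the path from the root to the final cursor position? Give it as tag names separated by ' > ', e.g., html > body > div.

Answer: input > nav > head > tr

Derivation:
After 1 (firstChild): nav
After 2 (parentNode): input
After 3 (nextSibling): input (no-op, stayed)
After 4 (lastChild): nav
After 5 (parentNode): input
After 6 (lastChild): nav
After 7 (parentNode): input
After 8 (firstChild): nav
After 9 (parentNode): input
After 10 (lastChild): nav
After 11 (firstChild): head
After 12 (lastChild): tr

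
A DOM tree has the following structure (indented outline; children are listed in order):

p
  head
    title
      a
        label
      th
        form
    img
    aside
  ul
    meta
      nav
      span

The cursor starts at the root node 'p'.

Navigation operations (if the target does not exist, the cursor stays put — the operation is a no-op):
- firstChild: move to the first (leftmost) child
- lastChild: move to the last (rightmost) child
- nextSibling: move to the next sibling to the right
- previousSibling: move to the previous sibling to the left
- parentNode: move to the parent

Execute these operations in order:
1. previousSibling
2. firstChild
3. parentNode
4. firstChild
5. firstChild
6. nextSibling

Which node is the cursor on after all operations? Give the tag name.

After 1 (previousSibling): p (no-op, stayed)
After 2 (firstChild): head
After 3 (parentNode): p
After 4 (firstChild): head
After 5 (firstChild): title
After 6 (nextSibling): img

Answer: img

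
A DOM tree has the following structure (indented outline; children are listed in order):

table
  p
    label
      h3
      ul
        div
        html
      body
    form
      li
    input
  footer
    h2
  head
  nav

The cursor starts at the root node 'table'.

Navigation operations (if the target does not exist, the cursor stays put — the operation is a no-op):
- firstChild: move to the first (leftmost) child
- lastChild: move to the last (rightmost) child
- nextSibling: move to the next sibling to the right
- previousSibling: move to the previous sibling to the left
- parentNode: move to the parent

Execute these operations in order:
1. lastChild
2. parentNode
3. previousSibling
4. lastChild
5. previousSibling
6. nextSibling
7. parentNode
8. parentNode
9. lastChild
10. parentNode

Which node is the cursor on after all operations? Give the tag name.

After 1 (lastChild): nav
After 2 (parentNode): table
After 3 (previousSibling): table (no-op, stayed)
After 4 (lastChild): nav
After 5 (previousSibling): head
After 6 (nextSibling): nav
After 7 (parentNode): table
After 8 (parentNode): table (no-op, stayed)
After 9 (lastChild): nav
After 10 (parentNode): table

Answer: table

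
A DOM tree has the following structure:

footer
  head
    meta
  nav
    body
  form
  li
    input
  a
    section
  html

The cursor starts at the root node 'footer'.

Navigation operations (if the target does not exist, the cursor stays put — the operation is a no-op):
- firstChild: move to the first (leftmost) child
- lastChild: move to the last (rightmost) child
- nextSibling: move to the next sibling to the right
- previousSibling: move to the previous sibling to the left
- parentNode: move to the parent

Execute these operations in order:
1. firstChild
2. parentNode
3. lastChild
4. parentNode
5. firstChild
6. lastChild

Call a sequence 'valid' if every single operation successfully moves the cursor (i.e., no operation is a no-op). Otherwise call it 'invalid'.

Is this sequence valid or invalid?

Answer: valid

Derivation:
After 1 (firstChild): head
After 2 (parentNode): footer
After 3 (lastChild): html
After 4 (parentNode): footer
After 5 (firstChild): head
After 6 (lastChild): meta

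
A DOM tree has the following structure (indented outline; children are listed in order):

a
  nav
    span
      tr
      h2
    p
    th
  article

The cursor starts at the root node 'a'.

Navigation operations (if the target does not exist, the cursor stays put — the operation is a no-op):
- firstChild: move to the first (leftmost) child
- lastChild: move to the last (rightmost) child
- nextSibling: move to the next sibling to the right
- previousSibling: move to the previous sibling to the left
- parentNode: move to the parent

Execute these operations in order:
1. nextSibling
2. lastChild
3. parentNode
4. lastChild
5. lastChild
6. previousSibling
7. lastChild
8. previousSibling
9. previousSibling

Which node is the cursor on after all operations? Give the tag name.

After 1 (nextSibling): a (no-op, stayed)
After 2 (lastChild): article
After 3 (parentNode): a
After 4 (lastChild): article
After 5 (lastChild): article (no-op, stayed)
After 6 (previousSibling): nav
After 7 (lastChild): th
After 8 (previousSibling): p
After 9 (previousSibling): span

Answer: span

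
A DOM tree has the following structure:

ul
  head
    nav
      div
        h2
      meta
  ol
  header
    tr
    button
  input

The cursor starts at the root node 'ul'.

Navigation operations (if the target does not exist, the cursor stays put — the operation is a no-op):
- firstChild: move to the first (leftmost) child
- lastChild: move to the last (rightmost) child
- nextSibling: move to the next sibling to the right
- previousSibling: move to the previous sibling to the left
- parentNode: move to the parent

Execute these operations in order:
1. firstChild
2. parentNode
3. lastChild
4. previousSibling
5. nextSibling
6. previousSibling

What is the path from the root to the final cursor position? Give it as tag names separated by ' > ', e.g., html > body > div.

Answer: ul > header

Derivation:
After 1 (firstChild): head
After 2 (parentNode): ul
After 3 (lastChild): input
After 4 (previousSibling): header
After 5 (nextSibling): input
After 6 (previousSibling): header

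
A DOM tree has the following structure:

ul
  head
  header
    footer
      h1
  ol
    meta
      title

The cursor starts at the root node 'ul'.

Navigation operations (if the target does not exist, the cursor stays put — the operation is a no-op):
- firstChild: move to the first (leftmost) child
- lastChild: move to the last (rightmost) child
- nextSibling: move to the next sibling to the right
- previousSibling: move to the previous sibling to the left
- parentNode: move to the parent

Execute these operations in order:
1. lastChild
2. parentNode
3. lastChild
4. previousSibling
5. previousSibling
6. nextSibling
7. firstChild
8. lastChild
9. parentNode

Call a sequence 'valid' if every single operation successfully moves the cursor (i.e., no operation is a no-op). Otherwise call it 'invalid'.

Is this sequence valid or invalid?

Answer: valid

Derivation:
After 1 (lastChild): ol
After 2 (parentNode): ul
After 3 (lastChild): ol
After 4 (previousSibling): header
After 5 (previousSibling): head
After 6 (nextSibling): header
After 7 (firstChild): footer
After 8 (lastChild): h1
After 9 (parentNode): footer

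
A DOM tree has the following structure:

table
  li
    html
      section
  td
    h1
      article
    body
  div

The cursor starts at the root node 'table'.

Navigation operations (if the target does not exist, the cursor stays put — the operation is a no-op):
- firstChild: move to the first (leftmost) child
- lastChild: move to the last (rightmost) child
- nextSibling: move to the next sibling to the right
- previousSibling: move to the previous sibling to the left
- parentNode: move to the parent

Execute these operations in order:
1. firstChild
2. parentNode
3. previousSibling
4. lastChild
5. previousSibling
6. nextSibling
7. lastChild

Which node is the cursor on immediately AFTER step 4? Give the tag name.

After 1 (firstChild): li
After 2 (parentNode): table
After 3 (previousSibling): table (no-op, stayed)
After 4 (lastChild): div

Answer: div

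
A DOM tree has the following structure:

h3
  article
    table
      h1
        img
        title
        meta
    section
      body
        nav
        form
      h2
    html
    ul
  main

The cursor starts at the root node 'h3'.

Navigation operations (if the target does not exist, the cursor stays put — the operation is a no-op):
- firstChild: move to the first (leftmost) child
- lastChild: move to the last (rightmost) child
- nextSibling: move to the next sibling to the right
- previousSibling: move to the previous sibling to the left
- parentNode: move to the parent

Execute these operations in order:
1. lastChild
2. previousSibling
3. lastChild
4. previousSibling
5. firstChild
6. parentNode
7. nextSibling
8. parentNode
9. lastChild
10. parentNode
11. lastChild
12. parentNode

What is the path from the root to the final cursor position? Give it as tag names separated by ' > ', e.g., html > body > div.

Answer: h3

Derivation:
After 1 (lastChild): main
After 2 (previousSibling): article
After 3 (lastChild): ul
After 4 (previousSibling): html
After 5 (firstChild): html (no-op, stayed)
After 6 (parentNode): article
After 7 (nextSibling): main
After 8 (parentNode): h3
After 9 (lastChild): main
After 10 (parentNode): h3
After 11 (lastChild): main
After 12 (parentNode): h3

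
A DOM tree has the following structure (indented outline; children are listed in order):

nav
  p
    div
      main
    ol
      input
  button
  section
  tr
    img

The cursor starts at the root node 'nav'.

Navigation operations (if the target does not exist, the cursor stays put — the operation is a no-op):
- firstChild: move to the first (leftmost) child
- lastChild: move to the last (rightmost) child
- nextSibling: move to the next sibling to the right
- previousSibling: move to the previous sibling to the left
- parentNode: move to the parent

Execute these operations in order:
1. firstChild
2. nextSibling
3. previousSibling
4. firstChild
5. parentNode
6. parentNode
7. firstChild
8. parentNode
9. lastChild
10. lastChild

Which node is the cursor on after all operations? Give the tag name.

Answer: img

Derivation:
After 1 (firstChild): p
After 2 (nextSibling): button
After 3 (previousSibling): p
After 4 (firstChild): div
After 5 (parentNode): p
After 6 (parentNode): nav
After 7 (firstChild): p
After 8 (parentNode): nav
After 9 (lastChild): tr
After 10 (lastChild): img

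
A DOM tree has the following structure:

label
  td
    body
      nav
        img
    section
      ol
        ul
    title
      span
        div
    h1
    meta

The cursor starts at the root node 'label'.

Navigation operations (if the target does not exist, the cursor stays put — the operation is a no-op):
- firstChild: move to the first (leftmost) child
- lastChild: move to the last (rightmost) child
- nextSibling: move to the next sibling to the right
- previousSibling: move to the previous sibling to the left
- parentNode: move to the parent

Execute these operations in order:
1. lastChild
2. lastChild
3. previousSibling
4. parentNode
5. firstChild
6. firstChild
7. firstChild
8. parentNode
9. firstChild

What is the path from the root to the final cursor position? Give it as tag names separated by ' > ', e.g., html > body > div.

Answer: label > td > body > nav > img

Derivation:
After 1 (lastChild): td
After 2 (lastChild): meta
After 3 (previousSibling): h1
After 4 (parentNode): td
After 5 (firstChild): body
After 6 (firstChild): nav
After 7 (firstChild): img
After 8 (parentNode): nav
After 9 (firstChild): img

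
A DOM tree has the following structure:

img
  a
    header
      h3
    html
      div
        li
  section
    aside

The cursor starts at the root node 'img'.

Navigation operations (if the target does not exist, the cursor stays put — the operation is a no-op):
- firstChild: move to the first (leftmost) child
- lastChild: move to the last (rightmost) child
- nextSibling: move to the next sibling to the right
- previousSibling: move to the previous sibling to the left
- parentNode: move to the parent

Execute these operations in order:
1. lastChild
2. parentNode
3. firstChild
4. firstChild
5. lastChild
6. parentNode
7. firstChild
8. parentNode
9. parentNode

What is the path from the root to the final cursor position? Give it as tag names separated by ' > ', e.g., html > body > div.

After 1 (lastChild): section
After 2 (parentNode): img
After 3 (firstChild): a
After 4 (firstChild): header
After 5 (lastChild): h3
After 6 (parentNode): header
After 7 (firstChild): h3
After 8 (parentNode): header
After 9 (parentNode): a

Answer: img > a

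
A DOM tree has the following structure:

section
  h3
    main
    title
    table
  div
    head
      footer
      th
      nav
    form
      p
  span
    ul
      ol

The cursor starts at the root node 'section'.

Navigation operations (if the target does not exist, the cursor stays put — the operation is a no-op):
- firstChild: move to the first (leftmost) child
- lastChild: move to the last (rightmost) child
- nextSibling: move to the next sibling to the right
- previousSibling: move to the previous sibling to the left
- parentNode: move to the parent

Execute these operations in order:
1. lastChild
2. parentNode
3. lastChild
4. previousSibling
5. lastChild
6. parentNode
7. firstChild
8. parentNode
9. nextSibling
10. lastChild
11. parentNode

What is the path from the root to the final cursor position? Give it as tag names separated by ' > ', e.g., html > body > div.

After 1 (lastChild): span
After 2 (parentNode): section
After 3 (lastChild): span
After 4 (previousSibling): div
After 5 (lastChild): form
After 6 (parentNode): div
After 7 (firstChild): head
After 8 (parentNode): div
After 9 (nextSibling): span
After 10 (lastChild): ul
After 11 (parentNode): span

Answer: section > span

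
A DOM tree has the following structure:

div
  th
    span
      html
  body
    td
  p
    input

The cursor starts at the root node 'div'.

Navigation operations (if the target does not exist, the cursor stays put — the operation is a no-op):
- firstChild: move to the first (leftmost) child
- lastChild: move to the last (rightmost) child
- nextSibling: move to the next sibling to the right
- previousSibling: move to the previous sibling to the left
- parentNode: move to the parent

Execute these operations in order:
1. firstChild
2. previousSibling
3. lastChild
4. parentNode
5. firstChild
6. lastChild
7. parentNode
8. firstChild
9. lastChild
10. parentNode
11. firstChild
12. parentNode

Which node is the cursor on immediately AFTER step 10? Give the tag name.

Answer: span

Derivation:
After 1 (firstChild): th
After 2 (previousSibling): th (no-op, stayed)
After 3 (lastChild): span
After 4 (parentNode): th
After 5 (firstChild): span
After 6 (lastChild): html
After 7 (parentNode): span
After 8 (firstChild): html
After 9 (lastChild): html (no-op, stayed)
After 10 (parentNode): span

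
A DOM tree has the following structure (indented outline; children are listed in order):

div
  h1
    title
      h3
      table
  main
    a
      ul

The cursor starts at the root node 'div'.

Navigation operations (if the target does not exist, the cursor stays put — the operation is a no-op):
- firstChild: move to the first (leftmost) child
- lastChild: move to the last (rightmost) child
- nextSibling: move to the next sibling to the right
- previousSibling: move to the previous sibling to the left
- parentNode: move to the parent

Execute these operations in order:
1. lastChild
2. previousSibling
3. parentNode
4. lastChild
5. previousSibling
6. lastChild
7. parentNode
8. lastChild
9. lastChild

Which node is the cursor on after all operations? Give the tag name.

After 1 (lastChild): main
After 2 (previousSibling): h1
After 3 (parentNode): div
After 4 (lastChild): main
After 5 (previousSibling): h1
After 6 (lastChild): title
After 7 (parentNode): h1
After 8 (lastChild): title
After 9 (lastChild): table

Answer: table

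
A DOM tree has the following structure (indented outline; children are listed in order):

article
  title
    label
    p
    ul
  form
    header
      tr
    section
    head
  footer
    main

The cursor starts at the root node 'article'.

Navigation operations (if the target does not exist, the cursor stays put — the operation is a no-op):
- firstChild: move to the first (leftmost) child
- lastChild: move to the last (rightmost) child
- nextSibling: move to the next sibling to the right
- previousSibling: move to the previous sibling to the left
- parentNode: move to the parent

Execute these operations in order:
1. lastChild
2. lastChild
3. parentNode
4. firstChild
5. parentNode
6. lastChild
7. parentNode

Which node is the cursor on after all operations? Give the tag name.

Answer: footer

Derivation:
After 1 (lastChild): footer
After 2 (lastChild): main
After 3 (parentNode): footer
After 4 (firstChild): main
After 5 (parentNode): footer
After 6 (lastChild): main
After 7 (parentNode): footer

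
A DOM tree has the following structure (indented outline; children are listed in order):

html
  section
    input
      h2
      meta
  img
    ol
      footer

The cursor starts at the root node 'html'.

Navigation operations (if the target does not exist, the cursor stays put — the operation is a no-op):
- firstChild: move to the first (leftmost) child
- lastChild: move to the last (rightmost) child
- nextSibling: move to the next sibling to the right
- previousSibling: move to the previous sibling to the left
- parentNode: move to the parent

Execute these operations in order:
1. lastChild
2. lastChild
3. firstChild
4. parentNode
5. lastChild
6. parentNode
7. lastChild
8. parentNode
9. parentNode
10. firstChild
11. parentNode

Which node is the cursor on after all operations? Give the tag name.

After 1 (lastChild): img
After 2 (lastChild): ol
After 3 (firstChild): footer
After 4 (parentNode): ol
After 5 (lastChild): footer
After 6 (parentNode): ol
After 7 (lastChild): footer
After 8 (parentNode): ol
After 9 (parentNode): img
After 10 (firstChild): ol
After 11 (parentNode): img

Answer: img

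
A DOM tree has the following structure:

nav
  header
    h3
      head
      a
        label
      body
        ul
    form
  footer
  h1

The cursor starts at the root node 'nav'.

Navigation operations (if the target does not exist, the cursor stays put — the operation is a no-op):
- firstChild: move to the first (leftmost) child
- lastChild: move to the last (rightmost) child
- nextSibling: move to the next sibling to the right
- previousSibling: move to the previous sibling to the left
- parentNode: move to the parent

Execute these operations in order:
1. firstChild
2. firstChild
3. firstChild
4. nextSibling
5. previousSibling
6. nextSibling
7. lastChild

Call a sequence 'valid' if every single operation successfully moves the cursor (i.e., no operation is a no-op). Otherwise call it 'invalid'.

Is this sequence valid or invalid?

Answer: valid

Derivation:
After 1 (firstChild): header
After 2 (firstChild): h3
After 3 (firstChild): head
After 4 (nextSibling): a
After 5 (previousSibling): head
After 6 (nextSibling): a
After 7 (lastChild): label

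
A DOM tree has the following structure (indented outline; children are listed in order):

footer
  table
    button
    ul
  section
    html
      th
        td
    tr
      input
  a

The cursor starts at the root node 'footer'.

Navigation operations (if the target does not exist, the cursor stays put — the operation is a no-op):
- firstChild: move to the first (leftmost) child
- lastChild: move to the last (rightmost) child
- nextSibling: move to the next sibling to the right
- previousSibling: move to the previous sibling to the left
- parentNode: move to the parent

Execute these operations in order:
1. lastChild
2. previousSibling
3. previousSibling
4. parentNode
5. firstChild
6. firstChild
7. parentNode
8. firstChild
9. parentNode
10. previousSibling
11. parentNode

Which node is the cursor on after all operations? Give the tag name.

Answer: footer

Derivation:
After 1 (lastChild): a
After 2 (previousSibling): section
After 3 (previousSibling): table
After 4 (parentNode): footer
After 5 (firstChild): table
After 6 (firstChild): button
After 7 (parentNode): table
After 8 (firstChild): button
After 9 (parentNode): table
After 10 (previousSibling): table (no-op, stayed)
After 11 (parentNode): footer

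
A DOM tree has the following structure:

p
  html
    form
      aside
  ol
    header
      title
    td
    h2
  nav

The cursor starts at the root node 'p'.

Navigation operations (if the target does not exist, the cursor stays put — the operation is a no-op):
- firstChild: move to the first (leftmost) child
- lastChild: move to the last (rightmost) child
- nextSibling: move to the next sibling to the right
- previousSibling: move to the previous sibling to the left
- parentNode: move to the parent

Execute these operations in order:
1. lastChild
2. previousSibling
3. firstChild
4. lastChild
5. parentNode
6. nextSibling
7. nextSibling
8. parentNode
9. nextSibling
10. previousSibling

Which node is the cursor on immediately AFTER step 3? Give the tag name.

After 1 (lastChild): nav
After 2 (previousSibling): ol
After 3 (firstChild): header

Answer: header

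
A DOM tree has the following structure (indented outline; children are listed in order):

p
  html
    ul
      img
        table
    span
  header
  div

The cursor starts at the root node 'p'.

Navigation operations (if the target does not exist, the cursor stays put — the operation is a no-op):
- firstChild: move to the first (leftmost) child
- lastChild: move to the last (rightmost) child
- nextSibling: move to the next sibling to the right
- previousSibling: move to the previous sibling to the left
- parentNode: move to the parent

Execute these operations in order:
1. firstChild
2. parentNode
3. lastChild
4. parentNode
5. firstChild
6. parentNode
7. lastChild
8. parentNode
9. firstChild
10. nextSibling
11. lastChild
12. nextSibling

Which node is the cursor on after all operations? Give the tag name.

Answer: div

Derivation:
After 1 (firstChild): html
After 2 (parentNode): p
After 3 (lastChild): div
After 4 (parentNode): p
After 5 (firstChild): html
After 6 (parentNode): p
After 7 (lastChild): div
After 8 (parentNode): p
After 9 (firstChild): html
After 10 (nextSibling): header
After 11 (lastChild): header (no-op, stayed)
After 12 (nextSibling): div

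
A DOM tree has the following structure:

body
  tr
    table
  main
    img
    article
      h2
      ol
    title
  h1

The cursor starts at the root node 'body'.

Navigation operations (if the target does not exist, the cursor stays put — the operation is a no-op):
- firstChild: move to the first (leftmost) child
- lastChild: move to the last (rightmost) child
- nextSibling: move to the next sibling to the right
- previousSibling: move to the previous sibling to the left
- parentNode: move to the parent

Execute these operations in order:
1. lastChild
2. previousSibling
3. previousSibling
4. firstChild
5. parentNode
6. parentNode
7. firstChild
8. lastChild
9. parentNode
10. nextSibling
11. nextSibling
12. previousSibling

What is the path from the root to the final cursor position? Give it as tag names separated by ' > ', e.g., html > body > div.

Answer: body > main

Derivation:
After 1 (lastChild): h1
After 2 (previousSibling): main
After 3 (previousSibling): tr
After 4 (firstChild): table
After 5 (parentNode): tr
After 6 (parentNode): body
After 7 (firstChild): tr
After 8 (lastChild): table
After 9 (parentNode): tr
After 10 (nextSibling): main
After 11 (nextSibling): h1
After 12 (previousSibling): main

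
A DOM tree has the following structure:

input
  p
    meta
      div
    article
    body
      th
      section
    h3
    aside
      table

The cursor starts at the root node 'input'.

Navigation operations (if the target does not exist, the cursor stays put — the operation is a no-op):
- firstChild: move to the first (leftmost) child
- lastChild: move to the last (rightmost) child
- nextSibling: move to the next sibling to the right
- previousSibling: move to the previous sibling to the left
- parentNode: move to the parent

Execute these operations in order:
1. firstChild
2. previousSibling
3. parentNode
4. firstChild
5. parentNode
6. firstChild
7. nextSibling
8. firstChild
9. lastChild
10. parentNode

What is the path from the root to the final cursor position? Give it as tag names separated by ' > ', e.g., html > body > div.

Answer: input > p > meta

Derivation:
After 1 (firstChild): p
After 2 (previousSibling): p (no-op, stayed)
After 3 (parentNode): input
After 4 (firstChild): p
After 5 (parentNode): input
After 6 (firstChild): p
After 7 (nextSibling): p (no-op, stayed)
After 8 (firstChild): meta
After 9 (lastChild): div
After 10 (parentNode): meta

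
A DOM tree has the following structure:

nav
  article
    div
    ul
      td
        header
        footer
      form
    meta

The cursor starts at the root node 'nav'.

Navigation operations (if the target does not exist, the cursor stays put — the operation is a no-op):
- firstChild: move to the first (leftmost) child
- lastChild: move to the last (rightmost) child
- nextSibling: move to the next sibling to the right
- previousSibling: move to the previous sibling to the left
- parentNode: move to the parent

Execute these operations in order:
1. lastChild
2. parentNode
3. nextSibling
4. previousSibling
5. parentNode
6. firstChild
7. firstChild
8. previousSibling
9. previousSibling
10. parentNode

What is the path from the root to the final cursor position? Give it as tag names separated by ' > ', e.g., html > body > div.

After 1 (lastChild): article
After 2 (parentNode): nav
After 3 (nextSibling): nav (no-op, stayed)
After 4 (previousSibling): nav (no-op, stayed)
After 5 (parentNode): nav (no-op, stayed)
After 6 (firstChild): article
After 7 (firstChild): div
After 8 (previousSibling): div (no-op, stayed)
After 9 (previousSibling): div (no-op, stayed)
After 10 (parentNode): article

Answer: nav > article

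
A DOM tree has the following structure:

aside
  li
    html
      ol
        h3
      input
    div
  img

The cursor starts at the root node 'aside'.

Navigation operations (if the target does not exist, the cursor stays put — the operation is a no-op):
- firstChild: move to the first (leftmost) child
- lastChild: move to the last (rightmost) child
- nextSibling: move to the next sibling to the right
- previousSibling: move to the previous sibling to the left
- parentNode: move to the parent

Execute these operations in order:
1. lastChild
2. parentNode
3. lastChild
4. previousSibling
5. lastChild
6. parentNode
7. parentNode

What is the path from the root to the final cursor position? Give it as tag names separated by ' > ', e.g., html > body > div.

Answer: aside

Derivation:
After 1 (lastChild): img
After 2 (parentNode): aside
After 3 (lastChild): img
After 4 (previousSibling): li
After 5 (lastChild): div
After 6 (parentNode): li
After 7 (parentNode): aside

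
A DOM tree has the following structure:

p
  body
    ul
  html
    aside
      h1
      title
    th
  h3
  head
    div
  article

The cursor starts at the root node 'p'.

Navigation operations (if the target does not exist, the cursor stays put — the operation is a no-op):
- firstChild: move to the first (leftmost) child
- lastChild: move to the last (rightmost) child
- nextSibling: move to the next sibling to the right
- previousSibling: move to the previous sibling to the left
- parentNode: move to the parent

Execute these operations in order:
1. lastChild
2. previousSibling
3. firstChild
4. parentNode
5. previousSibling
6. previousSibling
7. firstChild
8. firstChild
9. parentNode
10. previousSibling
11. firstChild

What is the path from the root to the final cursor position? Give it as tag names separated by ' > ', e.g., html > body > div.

Answer: p > html > aside > h1

Derivation:
After 1 (lastChild): article
After 2 (previousSibling): head
After 3 (firstChild): div
After 4 (parentNode): head
After 5 (previousSibling): h3
After 6 (previousSibling): html
After 7 (firstChild): aside
After 8 (firstChild): h1
After 9 (parentNode): aside
After 10 (previousSibling): aside (no-op, stayed)
After 11 (firstChild): h1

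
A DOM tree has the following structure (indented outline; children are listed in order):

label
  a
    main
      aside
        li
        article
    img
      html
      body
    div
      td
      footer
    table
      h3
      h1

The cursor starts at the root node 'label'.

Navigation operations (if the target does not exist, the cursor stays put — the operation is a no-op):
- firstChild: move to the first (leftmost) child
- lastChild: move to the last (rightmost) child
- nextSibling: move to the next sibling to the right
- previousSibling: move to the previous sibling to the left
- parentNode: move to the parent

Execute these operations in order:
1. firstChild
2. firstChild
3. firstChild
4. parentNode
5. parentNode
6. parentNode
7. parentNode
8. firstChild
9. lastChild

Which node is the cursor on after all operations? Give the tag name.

Answer: table

Derivation:
After 1 (firstChild): a
After 2 (firstChild): main
After 3 (firstChild): aside
After 4 (parentNode): main
After 5 (parentNode): a
After 6 (parentNode): label
After 7 (parentNode): label (no-op, stayed)
After 8 (firstChild): a
After 9 (lastChild): table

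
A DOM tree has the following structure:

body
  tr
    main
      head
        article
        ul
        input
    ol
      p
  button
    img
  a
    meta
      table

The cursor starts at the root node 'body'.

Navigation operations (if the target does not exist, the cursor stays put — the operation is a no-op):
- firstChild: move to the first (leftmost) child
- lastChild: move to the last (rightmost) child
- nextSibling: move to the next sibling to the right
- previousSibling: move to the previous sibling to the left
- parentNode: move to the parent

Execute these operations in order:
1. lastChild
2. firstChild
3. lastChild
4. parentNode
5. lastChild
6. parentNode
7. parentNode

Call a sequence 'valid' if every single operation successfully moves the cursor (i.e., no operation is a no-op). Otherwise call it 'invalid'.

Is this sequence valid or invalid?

After 1 (lastChild): a
After 2 (firstChild): meta
After 3 (lastChild): table
After 4 (parentNode): meta
After 5 (lastChild): table
After 6 (parentNode): meta
After 7 (parentNode): a

Answer: valid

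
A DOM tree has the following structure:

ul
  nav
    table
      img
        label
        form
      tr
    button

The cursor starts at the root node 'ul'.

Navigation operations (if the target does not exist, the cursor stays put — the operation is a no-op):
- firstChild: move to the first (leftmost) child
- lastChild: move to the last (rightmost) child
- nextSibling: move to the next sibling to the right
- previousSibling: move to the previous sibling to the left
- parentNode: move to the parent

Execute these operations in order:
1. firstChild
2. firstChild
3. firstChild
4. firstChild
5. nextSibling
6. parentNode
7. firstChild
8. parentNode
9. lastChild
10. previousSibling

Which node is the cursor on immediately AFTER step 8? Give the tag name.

After 1 (firstChild): nav
After 2 (firstChild): table
After 3 (firstChild): img
After 4 (firstChild): label
After 5 (nextSibling): form
After 6 (parentNode): img
After 7 (firstChild): label
After 8 (parentNode): img

Answer: img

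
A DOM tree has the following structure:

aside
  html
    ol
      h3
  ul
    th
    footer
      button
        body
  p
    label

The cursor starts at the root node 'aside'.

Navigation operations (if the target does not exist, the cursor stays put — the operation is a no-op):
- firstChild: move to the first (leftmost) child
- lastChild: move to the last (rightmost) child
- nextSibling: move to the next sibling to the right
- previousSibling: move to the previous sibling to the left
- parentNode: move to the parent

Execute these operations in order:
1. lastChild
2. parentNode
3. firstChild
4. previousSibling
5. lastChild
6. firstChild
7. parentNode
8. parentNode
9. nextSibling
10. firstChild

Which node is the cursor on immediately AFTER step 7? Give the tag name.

Answer: ol

Derivation:
After 1 (lastChild): p
After 2 (parentNode): aside
After 3 (firstChild): html
After 4 (previousSibling): html (no-op, stayed)
After 5 (lastChild): ol
After 6 (firstChild): h3
After 7 (parentNode): ol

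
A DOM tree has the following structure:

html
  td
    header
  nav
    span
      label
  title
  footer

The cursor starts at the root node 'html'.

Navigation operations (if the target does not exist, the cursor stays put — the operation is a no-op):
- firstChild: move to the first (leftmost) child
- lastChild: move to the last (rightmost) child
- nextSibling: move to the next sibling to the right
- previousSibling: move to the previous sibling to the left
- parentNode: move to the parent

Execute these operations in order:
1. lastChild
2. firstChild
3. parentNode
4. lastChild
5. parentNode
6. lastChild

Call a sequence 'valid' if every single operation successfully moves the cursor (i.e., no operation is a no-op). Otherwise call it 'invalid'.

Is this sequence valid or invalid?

Answer: invalid

Derivation:
After 1 (lastChild): footer
After 2 (firstChild): footer (no-op, stayed)
After 3 (parentNode): html
After 4 (lastChild): footer
After 5 (parentNode): html
After 6 (lastChild): footer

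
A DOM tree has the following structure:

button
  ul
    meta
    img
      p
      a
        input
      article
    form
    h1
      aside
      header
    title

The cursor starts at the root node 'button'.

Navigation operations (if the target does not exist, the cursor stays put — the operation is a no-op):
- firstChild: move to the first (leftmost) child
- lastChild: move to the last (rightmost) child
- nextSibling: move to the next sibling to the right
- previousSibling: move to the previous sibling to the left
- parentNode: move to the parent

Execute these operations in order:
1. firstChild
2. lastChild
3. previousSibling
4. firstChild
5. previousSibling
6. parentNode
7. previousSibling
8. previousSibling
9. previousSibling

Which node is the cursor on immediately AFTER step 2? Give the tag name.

After 1 (firstChild): ul
After 2 (lastChild): title

Answer: title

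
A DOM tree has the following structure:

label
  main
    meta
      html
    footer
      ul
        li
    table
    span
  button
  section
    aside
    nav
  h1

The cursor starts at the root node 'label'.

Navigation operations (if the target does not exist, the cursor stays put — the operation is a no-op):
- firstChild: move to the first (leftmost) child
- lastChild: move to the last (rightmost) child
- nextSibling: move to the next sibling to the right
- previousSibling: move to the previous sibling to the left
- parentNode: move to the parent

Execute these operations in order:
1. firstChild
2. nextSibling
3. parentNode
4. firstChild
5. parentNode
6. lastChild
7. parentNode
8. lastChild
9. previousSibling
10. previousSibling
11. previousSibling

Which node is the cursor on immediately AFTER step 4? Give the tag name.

Answer: main

Derivation:
After 1 (firstChild): main
After 2 (nextSibling): button
After 3 (parentNode): label
After 4 (firstChild): main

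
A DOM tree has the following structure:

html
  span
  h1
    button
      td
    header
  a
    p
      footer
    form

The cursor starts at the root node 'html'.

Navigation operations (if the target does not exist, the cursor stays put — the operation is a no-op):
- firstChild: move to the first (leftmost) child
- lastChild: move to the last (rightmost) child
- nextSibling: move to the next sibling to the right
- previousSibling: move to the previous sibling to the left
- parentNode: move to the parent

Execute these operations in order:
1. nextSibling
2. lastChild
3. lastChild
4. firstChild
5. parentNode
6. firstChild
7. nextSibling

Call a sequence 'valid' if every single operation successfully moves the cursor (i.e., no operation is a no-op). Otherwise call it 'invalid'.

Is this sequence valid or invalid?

Answer: invalid

Derivation:
After 1 (nextSibling): html (no-op, stayed)
After 2 (lastChild): a
After 3 (lastChild): form
After 4 (firstChild): form (no-op, stayed)
After 5 (parentNode): a
After 6 (firstChild): p
After 7 (nextSibling): form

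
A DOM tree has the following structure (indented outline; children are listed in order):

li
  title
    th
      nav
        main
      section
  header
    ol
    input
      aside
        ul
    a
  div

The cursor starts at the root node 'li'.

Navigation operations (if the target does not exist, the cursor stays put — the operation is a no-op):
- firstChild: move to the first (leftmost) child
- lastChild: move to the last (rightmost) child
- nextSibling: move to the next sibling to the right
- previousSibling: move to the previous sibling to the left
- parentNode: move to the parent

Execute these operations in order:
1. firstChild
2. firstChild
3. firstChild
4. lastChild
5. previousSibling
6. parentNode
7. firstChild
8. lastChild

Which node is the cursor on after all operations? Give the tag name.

After 1 (firstChild): title
After 2 (firstChild): th
After 3 (firstChild): nav
After 4 (lastChild): main
After 5 (previousSibling): main (no-op, stayed)
After 6 (parentNode): nav
After 7 (firstChild): main
After 8 (lastChild): main (no-op, stayed)

Answer: main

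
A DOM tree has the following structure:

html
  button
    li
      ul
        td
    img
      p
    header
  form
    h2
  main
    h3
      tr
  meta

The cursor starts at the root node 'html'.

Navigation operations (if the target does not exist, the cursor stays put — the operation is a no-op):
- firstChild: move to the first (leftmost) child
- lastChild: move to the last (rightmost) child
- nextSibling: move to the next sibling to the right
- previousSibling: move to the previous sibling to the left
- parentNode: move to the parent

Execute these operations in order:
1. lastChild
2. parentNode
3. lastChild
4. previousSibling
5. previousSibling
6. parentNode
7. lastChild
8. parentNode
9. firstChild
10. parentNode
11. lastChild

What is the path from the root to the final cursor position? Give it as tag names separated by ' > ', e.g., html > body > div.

After 1 (lastChild): meta
After 2 (parentNode): html
After 3 (lastChild): meta
After 4 (previousSibling): main
After 5 (previousSibling): form
After 6 (parentNode): html
After 7 (lastChild): meta
After 8 (parentNode): html
After 9 (firstChild): button
After 10 (parentNode): html
After 11 (lastChild): meta

Answer: html > meta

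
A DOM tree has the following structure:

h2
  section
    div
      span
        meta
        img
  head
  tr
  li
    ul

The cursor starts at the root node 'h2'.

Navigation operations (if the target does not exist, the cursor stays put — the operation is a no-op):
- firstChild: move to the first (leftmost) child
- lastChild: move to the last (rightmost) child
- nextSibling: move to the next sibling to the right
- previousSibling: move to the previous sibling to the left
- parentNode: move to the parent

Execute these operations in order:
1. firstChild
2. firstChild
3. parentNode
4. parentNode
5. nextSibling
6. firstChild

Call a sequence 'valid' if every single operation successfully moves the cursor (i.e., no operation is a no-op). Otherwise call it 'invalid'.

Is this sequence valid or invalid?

After 1 (firstChild): section
After 2 (firstChild): div
After 3 (parentNode): section
After 4 (parentNode): h2
After 5 (nextSibling): h2 (no-op, stayed)
After 6 (firstChild): section

Answer: invalid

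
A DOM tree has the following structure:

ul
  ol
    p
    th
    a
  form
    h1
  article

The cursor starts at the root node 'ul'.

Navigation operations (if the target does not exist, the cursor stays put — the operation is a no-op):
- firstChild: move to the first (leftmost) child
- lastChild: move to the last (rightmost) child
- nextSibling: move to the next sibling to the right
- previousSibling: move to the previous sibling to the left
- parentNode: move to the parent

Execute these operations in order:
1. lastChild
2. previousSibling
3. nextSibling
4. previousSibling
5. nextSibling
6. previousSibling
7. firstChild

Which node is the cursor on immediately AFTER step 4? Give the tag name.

After 1 (lastChild): article
After 2 (previousSibling): form
After 3 (nextSibling): article
After 4 (previousSibling): form

Answer: form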